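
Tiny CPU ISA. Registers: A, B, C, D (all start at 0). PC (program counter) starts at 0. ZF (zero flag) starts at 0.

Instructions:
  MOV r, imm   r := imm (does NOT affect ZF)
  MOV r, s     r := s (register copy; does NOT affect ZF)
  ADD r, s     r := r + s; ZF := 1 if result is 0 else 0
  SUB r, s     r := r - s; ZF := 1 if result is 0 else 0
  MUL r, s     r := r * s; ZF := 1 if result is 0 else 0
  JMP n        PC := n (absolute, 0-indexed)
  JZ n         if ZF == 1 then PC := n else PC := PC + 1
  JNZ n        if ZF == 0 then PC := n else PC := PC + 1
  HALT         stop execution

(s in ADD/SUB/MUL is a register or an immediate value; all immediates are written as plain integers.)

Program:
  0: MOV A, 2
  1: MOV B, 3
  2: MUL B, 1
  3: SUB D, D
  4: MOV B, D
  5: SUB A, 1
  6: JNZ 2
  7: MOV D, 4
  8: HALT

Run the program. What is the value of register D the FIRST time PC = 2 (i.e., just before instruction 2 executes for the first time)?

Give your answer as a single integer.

Step 1: PC=0 exec 'MOV A, 2'. After: A=2 B=0 C=0 D=0 ZF=0 PC=1
Step 2: PC=1 exec 'MOV B, 3'. After: A=2 B=3 C=0 D=0 ZF=0 PC=2
First time PC=2: D=0

0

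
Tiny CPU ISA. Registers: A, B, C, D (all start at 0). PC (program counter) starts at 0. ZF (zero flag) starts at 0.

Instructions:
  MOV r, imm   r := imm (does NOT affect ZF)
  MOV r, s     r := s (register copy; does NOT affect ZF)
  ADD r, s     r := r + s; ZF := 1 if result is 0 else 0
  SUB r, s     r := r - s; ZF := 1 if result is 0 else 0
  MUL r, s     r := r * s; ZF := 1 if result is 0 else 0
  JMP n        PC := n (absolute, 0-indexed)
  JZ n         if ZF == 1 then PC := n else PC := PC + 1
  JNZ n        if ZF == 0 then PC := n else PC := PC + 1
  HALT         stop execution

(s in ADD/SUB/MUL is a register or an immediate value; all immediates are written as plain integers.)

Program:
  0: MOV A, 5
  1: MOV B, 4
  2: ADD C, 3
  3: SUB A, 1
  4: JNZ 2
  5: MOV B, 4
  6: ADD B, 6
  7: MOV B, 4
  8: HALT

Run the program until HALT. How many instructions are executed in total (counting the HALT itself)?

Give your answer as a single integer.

Answer: 21

Derivation:
Step 1: PC=0 exec 'MOV A, 5'. After: A=5 B=0 C=0 D=0 ZF=0 PC=1
Step 2: PC=1 exec 'MOV B, 4'. After: A=5 B=4 C=0 D=0 ZF=0 PC=2
Step 3: PC=2 exec 'ADD C, 3'. After: A=5 B=4 C=3 D=0 ZF=0 PC=3
Step 4: PC=3 exec 'SUB A, 1'. After: A=4 B=4 C=3 D=0 ZF=0 PC=4
Step 5: PC=4 exec 'JNZ 2'. After: A=4 B=4 C=3 D=0 ZF=0 PC=2
Step 6: PC=2 exec 'ADD C, 3'. After: A=4 B=4 C=6 D=0 ZF=0 PC=3
Step 7: PC=3 exec 'SUB A, 1'. After: A=3 B=4 C=6 D=0 ZF=0 PC=4
Step 8: PC=4 exec 'JNZ 2'. After: A=3 B=4 C=6 D=0 ZF=0 PC=2
Step 9: PC=2 exec 'ADD C, 3'. After: A=3 B=4 C=9 D=0 ZF=0 PC=3
Step 10: PC=3 exec 'SUB A, 1'. After: A=2 B=4 C=9 D=0 ZF=0 PC=4
Step 11: PC=4 exec 'JNZ 2'. After: A=2 B=4 C=9 D=0 ZF=0 PC=2
Step 12: PC=2 exec 'ADD C, 3'. After: A=2 B=4 C=12 D=0 ZF=0 PC=3
Step 13: PC=3 exec 'SUB A, 1'. After: A=1 B=4 C=12 D=0 ZF=0 PC=4
Step 14: PC=4 exec 'JNZ 2'. After: A=1 B=4 C=12 D=0 ZF=0 PC=2
Step 15: PC=2 exec 'ADD C, 3'. After: A=1 B=4 C=15 D=0 ZF=0 PC=3
Step 16: PC=3 exec 'SUB A, 1'. After: A=0 B=4 C=15 D=0 ZF=1 PC=4
Step 17: PC=4 exec 'JNZ 2'. After: A=0 B=4 C=15 D=0 ZF=1 PC=5
Step 18: PC=5 exec 'MOV B, 4'. After: A=0 B=4 C=15 D=0 ZF=1 PC=6
Step 19: PC=6 exec 'ADD B, 6'. After: A=0 B=10 C=15 D=0 ZF=0 PC=7
Step 20: PC=7 exec 'MOV B, 4'. After: A=0 B=4 C=15 D=0 ZF=0 PC=8
Step 21: PC=8 exec 'HALT'. After: A=0 B=4 C=15 D=0 ZF=0 PC=8 HALTED
Total instructions executed: 21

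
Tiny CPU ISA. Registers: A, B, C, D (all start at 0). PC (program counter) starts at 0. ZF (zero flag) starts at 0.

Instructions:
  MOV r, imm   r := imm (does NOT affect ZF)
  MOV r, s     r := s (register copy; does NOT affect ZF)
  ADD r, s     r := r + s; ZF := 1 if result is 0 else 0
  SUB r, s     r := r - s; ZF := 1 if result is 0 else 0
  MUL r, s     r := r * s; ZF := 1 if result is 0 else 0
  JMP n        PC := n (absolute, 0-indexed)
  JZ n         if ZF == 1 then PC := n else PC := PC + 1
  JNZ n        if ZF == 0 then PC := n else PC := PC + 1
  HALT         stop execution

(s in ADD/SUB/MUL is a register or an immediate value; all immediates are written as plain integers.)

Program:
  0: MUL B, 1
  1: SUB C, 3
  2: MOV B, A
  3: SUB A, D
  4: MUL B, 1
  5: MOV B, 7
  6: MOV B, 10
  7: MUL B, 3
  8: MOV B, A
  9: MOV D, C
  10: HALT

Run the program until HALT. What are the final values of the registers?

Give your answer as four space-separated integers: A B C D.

Answer: 0 0 -3 -3

Derivation:
Step 1: PC=0 exec 'MUL B, 1'. After: A=0 B=0 C=0 D=0 ZF=1 PC=1
Step 2: PC=1 exec 'SUB C, 3'. After: A=0 B=0 C=-3 D=0 ZF=0 PC=2
Step 3: PC=2 exec 'MOV B, A'. After: A=0 B=0 C=-3 D=0 ZF=0 PC=3
Step 4: PC=3 exec 'SUB A, D'. After: A=0 B=0 C=-3 D=0 ZF=1 PC=4
Step 5: PC=4 exec 'MUL B, 1'. After: A=0 B=0 C=-3 D=0 ZF=1 PC=5
Step 6: PC=5 exec 'MOV B, 7'. After: A=0 B=7 C=-3 D=0 ZF=1 PC=6
Step 7: PC=6 exec 'MOV B, 10'. After: A=0 B=10 C=-3 D=0 ZF=1 PC=7
Step 8: PC=7 exec 'MUL B, 3'. After: A=0 B=30 C=-3 D=0 ZF=0 PC=8
Step 9: PC=8 exec 'MOV B, A'. After: A=0 B=0 C=-3 D=0 ZF=0 PC=9
Step 10: PC=9 exec 'MOV D, C'. After: A=0 B=0 C=-3 D=-3 ZF=0 PC=10
Step 11: PC=10 exec 'HALT'. After: A=0 B=0 C=-3 D=-3 ZF=0 PC=10 HALTED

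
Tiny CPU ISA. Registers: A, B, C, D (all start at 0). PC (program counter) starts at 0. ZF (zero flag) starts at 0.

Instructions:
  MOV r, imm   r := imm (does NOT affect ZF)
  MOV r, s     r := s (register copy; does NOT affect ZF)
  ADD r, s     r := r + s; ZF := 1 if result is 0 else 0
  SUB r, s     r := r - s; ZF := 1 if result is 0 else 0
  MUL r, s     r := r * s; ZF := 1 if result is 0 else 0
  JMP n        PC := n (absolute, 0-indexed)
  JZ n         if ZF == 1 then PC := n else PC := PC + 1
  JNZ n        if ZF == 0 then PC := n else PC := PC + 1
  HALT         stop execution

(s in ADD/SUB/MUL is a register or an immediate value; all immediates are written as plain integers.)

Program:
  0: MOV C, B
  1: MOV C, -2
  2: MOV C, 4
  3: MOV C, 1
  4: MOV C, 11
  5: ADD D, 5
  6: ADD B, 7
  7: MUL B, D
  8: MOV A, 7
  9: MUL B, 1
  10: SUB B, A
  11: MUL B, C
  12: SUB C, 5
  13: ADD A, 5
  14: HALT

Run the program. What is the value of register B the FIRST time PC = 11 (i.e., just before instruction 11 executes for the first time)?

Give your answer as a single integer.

Step 1: PC=0 exec 'MOV C, B'. After: A=0 B=0 C=0 D=0 ZF=0 PC=1
Step 2: PC=1 exec 'MOV C, -2'. After: A=0 B=0 C=-2 D=0 ZF=0 PC=2
Step 3: PC=2 exec 'MOV C, 4'. After: A=0 B=0 C=4 D=0 ZF=0 PC=3
Step 4: PC=3 exec 'MOV C, 1'. After: A=0 B=0 C=1 D=0 ZF=0 PC=4
Step 5: PC=4 exec 'MOV C, 11'. After: A=0 B=0 C=11 D=0 ZF=0 PC=5
Step 6: PC=5 exec 'ADD D, 5'. After: A=0 B=0 C=11 D=5 ZF=0 PC=6
Step 7: PC=6 exec 'ADD B, 7'. After: A=0 B=7 C=11 D=5 ZF=0 PC=7
Step 8: PC=7 exec 'MUL B, D'. After: A=0 B=35 C=11 D=5 ZF=0 PC=8
Step 9: PC=8 exec 'MOV A, 7'. After: A=7 B=35 C=11 D=5 ZF=0 PC=9
Step 10: PC=9 exec 'MUL B, 1'. After: A=7 B=35 C=11 D=5 ZF=0 PC=10
Step 11: PC=10 exec 'SUB B, A'. After: A=7 B=28 C=11 D=5 ZF=0 PC=11
First time PC=11: B=28

28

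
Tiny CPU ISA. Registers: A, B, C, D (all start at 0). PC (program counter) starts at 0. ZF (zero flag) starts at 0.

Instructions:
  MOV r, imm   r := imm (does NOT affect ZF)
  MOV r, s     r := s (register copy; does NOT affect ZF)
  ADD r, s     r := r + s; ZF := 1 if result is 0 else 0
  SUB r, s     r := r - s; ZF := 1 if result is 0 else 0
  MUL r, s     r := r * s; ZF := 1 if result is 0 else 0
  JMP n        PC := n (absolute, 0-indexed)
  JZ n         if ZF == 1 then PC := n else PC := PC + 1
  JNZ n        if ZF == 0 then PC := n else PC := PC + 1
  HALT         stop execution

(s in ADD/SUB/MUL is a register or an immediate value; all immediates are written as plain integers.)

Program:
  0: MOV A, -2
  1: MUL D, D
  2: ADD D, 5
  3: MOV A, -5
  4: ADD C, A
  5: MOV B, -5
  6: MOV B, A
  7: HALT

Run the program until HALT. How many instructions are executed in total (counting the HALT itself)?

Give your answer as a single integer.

Answer: 8

Derivation:
Step 1: PC=0 exec 'MOV A, -2'. After: A=-2 B=0 C=0 D=0 ZF=0 PC=1
Step 2: PC=1 exec 'MUL D, D'. After: A=-2 B=0 C=0 D=0 ZF=1 PC=2
Step 3: PC=2 exec 'ADD D, 5'. After: A=-2 B=0 C=0 D=5 ZF=0 PC=3
Step 4: PC=3 exec 'MOV A, -5'. After: A=-5 B=0 C=0 D=5 ZF=0 PC=4
Step 5: PC=4 exec 'ADD C, A'. After: A=-5 B=0 C=-5 D=5 ZF=0 PC=5
Step 6: PC=5 exec 'MOV B, -5'. After: A=-5 B=-5 C=-5 D=5 ZF=0 PC=6
Step 7: PC=6 exec 'MOV B, A'. After: A=-5 B=-5 C=-5 D=5 ZF=0 PC=7
Step 8: PC=7 exec 'HALT'. After: A=-5 B=-5 C=-5 D=5 ZF=0 PC=7 HALTED
Total instructions executed: 8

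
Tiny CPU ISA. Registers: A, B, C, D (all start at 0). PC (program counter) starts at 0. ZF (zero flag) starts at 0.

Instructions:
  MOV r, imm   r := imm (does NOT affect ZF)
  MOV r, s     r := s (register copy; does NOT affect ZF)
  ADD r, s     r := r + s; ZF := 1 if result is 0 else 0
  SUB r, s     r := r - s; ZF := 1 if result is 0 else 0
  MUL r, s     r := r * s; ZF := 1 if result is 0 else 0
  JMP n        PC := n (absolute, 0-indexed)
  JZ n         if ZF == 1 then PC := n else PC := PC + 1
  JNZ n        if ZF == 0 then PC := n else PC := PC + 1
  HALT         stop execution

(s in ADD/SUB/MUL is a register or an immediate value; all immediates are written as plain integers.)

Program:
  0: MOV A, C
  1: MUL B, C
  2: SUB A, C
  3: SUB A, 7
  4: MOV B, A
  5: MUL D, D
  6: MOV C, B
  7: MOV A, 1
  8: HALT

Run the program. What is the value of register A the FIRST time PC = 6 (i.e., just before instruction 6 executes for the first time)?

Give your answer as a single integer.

Step 1: PC=0 exec 'MOV A, C'. After: A=0 B=0 C=0 D=0 ZF=0 PC=1
Step 2: PC=1 exec 'MUL B, C'. After: A=0 B=0 C=0 D=0 ZF=1 PC=2
Step 3: PC=2 exec 'SUB A, C'. After: A=0 B=0 C=0 D=0 ZF=1 PC=3
Step 4: PC=3 exec 'SUB A, 7'. After: A=-7 B=0 C=0 D=0 ZF=0 PC=4
Step 5: PC=4 exec 'MOV B, A'. After: A=-7 B=-7 C=0 D=0 ZF=0 PC=5
Step 6: PC=5 exec 'MUL D, D'. After: A=-7 B=-7 C=0 D=0 ZF=1 PC=6
First time PC=6: A=-7

-7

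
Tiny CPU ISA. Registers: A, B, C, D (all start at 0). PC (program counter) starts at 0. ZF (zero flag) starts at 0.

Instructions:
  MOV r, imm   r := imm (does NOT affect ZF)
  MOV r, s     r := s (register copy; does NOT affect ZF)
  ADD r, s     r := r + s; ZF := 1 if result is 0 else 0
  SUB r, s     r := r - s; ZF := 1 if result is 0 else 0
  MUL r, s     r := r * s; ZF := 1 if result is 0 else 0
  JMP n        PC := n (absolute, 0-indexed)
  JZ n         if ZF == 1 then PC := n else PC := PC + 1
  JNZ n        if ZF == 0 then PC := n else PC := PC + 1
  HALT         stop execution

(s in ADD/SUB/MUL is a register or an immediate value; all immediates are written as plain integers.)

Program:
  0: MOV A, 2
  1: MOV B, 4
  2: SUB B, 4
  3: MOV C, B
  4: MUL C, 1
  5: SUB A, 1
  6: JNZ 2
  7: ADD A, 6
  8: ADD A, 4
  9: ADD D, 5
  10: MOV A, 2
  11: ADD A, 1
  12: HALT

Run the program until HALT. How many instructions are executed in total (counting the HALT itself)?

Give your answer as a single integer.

Answer: 18

Derivation:
Step 1: PC=0 exec 'MOV A, 2'. After: A=2 B=0 C=0 D=0 ZF=0 PC=1
Step 2: PC=1 exec 'MOV B, 4'. After: A=2 B=4 C=0 D=0 ZF=0 PC=2
Step 3: PC=2 exec 'SUB B, 4'. After: A=2 B=0 C=0 D=0 ZF=1 PC=3
Step 4: PC=3 exec 'MOV C, B'. After: A=2 B=0 C=0 D=0 ZF=1 PC=4
Step 5: PC=4 exec 'MUL C, 1'. After: A=2 B=0 C=0 D=0 ZF=1 PC=5
Step 6: PC=5 exec 'SUB A, 1'. After: A=1 B=0 C=0 D=0 ZF=0 PC=6
Step 7: PC=6 exec 'JNZ 2'. After: A=1 B=0 C=0 D=0 ZF=0 PC=2
Step 8: PC=2 exec 'SUB B, 4'. After: A=1 B=-4 C=0 D=0 ZF=0 PC=3
Step 9: PC=3 exec 'MOV C, B'. After: A=1 B=-4 C=-4 D=0 ZF=0 PC=4
Step 10: PC=4 exec 'MUL C, 1'. After: A=1 B=-4 C=-4 D=0 ZF=0 PC=5
Step 11: PC=5 exec 'SUB A, 1'. After: A=0 B=-4 C=-4 D=0 ZF=1 PC=6
Step 12: PC=6 exec 'JNZ 2'. After: A=0 B=-4 C=-4 D=0 ZF=1 PC=7
Step 13: PC=7 exec 'ADD A, 6'. After: A=6 B=-4 C=-4 D=0 ZF=0 PC=8
Step 14: PC=8 exec 'ADD A, 4'. After: A=10 B=-4 C=-4 D=0 ZF=0 PC=9
Step 15: PC=9 exec 'ADD D, 5'. After: A=10 B=-4 C=-4 D=5 ZF=0 PC=10
Step 16: PC=10 exec 'MOV A, 2'. After: A=2 B=-4 C=-4 D=5 ZF=0 PC=11
Step 17: PC=11 exec 'ADD A, 1'. After: A=3 B=-4 C=-4 D=5 ZF=0 PC=12
Step 18: PC=12 exec 'HALT'. After: A=3 B=-4 C=-4 D=5 ZF=0 PC=12 HALTED
Total instructions executed: 18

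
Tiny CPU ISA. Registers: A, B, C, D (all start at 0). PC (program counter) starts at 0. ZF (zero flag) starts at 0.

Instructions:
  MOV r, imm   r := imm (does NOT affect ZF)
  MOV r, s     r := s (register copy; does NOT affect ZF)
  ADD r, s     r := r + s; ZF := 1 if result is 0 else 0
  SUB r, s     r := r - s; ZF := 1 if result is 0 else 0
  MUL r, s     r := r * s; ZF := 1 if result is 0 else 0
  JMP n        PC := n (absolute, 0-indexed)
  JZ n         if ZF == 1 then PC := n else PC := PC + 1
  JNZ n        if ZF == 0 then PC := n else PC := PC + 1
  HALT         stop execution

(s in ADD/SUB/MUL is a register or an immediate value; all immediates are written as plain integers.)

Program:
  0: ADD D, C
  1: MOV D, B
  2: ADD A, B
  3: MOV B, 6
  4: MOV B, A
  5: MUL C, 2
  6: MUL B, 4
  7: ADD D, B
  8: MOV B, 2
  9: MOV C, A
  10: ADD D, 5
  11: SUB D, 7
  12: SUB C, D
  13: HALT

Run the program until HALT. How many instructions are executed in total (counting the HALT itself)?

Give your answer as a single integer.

Answer: 14

Derivation:
Step 1: PC=0 exec 'ADD D, C'. After: A=0 B=0 C=0 D=0 ZF=1 PC=1
Step 2: PC=1 exec 'MOV D, B'. After: A=0 B=0 C=0 D=0 ZF=1 PC=2
Step 3: PC=2 exec 'ADD A, B'. After: A=0 B=0 C=0 D=0 ZF=1 PC=3
Step 4: PC=3 exec 'MOV B, 6'. After: A=0 B=6 C=0 D=0 ZF=1 PC=4
Step 5: PC=4 exec 'MOV B, A'. After: A=0 B=0 C=0 D=0 ZF=1 PC=5
Step 6: PC=5 exec 'MUL C, 2'. After: A=0 B=0 C=0 D=0 ZF=1 PC=6
Step 7: PC=6 exec 'MUL B, 4'. After: A=0 B=0 C=0 D=0 ZF=1 PC=7
Step 8: PC=7 exec 'ADD D, B'. After: A=0 B=0 C=0 D=0 ZF=1 PC=8
Step 9: PC=8 exec 'MOV B, 2'. After: A=0 B=2 C=0 D=0 ZF=1 PC=9
Step 10: PC=9 exec 'MOV C, A'. After: A=0 B=2 C=0 D=0 ZF=1 PC=10
Step 11: PC=10 exec 'ADD D, 5'. After: A=0 B=2 C=0 D=5 ZF=0 PC=11
Step 12: PC=11 exec 'SUB D, 7'. After: A=0 B=2 C=0 D=-2 ZF=0 PC=12
Step 13: PC=12 exec 'SUB C, D'. After: A=0 B=2 C=2 D=-2 ZF=0 PC=13
Step 14: PC=13 exec 'HALT'. After: A=0 B=2 C=2 D=-2 ZF=0 PC=13 HALTED
Total instructions executed: 14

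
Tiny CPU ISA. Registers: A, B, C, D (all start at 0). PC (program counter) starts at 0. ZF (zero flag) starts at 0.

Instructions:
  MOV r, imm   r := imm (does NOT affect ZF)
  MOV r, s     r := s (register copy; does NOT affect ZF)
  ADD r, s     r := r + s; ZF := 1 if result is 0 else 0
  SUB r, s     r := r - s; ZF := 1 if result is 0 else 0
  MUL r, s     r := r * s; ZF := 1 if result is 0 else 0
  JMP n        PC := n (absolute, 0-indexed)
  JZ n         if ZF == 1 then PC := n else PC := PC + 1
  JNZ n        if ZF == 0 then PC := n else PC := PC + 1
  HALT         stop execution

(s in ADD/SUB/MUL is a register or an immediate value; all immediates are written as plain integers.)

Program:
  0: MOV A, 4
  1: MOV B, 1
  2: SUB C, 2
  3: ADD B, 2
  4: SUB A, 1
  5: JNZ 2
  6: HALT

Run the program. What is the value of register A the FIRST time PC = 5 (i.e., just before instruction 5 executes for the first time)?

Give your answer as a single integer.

Step 1: PC=0 exec 'MOV A, 4'. After: A=4 B=0 C=0 D=0 ZF=0 PC=1
Step 2: PC=1 exec 'MOV B, 1'. After: A=4 B=1 C=0 D=0 ZF=0 PC=2
Step 3: PC=2 exec 'SUB C, 2'. After: A=4 B=1 C=-2 D=0 ZF=0 PC=3
Step 4: PC=3 exec 'ADD B, 2'. After: A=4 B=3 C=-2 D=0 ZF=0 PC=4
Step 5: PC=4 exec 'SUB A, 1'. After: A=3 B=3 C=-2 D=0 ZF=0 PC=5
First time PC=5: A=3

3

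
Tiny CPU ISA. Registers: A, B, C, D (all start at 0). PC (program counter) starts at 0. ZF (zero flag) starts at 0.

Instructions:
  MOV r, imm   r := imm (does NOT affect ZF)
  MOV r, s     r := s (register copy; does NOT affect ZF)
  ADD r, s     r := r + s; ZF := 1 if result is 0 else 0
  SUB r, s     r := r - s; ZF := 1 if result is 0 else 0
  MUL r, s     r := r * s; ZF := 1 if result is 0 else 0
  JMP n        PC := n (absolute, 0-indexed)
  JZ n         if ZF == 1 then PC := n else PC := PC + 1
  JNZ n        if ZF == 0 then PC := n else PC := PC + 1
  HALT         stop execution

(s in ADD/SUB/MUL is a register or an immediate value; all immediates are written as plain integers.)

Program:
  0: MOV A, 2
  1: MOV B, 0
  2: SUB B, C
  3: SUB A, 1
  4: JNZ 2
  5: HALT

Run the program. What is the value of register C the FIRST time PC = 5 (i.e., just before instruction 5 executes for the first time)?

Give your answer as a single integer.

Step 1: PC=0 exec 'MOV A, 2'. After: A=2 B=0 C=0 D=0 ZF=0 PC=1
Step 2: PC=1 exec 'MOV B, 0'. After: A=2 B=0 C=0 D=0 ZF=0 PC=2
Step 3: PC=2 exec 'SUB B, C'. After: A=2 B=0 C=0 D=0 ZF=1 PC=3
Step 4: PC=3 exec 'SUB A, 1'. After: A=1 B=0 C=0 D=0 ZF=0 PC=4
Step 5: PC=4 exec 'JNZ 2'. After: A=1 B=0 C=0 D=0 ZF=0 PC=2
Step 6: PC=2 exec 'SUB B, C'. After: A=1 B=0 C=0 D=0 ZF=1 PC=3
Step 7: PC=3 exec 'SUB A, 1'. After: A=0 B=0 C=0 D=0 ZF=1 PC=4
Step 8: PC=4 exec 'JNZ 2'. After: A=0 B=0 C=0 D=0 ZF=1 PC=5
First time PC=5: C=0

0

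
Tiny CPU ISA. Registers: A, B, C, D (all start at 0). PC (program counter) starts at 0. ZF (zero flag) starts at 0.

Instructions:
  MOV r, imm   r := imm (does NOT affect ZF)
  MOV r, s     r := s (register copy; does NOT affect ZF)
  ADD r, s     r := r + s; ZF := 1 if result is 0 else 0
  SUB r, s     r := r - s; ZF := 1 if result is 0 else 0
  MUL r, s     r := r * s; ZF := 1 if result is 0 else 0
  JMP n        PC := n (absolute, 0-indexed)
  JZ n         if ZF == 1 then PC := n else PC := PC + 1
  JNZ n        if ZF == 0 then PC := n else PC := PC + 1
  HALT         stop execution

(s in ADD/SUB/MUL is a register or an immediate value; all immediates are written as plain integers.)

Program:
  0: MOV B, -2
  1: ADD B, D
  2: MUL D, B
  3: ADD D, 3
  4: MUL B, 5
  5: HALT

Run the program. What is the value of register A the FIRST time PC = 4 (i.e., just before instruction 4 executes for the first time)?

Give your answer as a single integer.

Step 1: PC=0 exec 'MOV B, -2'. After: A=0 B=-2 C=0 D=0 ZF=0 PC=1
Step 2: PC=1 exec 'ADD B, D'. After: A=0 B=-2 C=0 D=0 ZF=0 PC=2
Step 3: PC=2 exec 'MUL D, B'. After: A=0 B=-2 C=0 D=0 ZF=1 PC=3
Step 4: PC=3 exec 'ADD D, 3'. After: A=0 B=-2 C=0 D=3 ZF=0 PC=4
First time PC=4: A=0

0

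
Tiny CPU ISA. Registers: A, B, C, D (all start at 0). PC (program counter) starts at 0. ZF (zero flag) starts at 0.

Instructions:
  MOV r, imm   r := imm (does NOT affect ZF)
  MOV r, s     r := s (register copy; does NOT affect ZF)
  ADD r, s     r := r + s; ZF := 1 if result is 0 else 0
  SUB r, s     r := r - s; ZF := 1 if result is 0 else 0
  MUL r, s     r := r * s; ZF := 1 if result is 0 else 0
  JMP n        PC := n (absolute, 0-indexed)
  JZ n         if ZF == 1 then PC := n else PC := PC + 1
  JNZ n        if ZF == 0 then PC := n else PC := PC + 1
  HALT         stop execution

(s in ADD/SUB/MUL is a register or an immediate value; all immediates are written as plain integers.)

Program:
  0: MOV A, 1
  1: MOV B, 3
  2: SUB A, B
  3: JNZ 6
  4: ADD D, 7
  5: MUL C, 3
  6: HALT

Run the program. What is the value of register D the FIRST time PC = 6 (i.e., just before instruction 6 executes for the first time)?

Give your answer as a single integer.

Step 1: PC=0 exec 'MOV A, 1'. After: A=1 B=0 C=0 D=0 ZF=0 PC=1
Step 2: PC=1 exec 'MOV B, 3'. After: A=1 B=3 C=0 D=0 ZF=0 PC=2
Step 3: PC=2 exec 'SUB A, B'. After: A=-2 B=3 C=0 D=0 ZF=0 PC=3
Step 4: PC=3 exec 'JNZ 6'. After: A=-2 B=3 C=0 D=0 ZF=0 PC=6
First time PC=6: D=0

0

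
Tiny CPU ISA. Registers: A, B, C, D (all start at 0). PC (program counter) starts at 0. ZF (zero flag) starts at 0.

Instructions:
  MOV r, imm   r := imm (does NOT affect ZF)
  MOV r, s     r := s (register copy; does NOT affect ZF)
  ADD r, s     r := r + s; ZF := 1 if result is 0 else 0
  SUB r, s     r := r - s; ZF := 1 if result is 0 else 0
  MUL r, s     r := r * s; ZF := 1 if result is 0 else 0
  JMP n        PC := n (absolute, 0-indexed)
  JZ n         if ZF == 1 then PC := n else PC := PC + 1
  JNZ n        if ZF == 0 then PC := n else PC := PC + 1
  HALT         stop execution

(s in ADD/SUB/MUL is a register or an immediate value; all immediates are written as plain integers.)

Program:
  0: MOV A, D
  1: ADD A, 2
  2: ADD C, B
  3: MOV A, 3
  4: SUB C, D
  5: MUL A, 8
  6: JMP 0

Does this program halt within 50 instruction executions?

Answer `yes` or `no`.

Step 1: PC=0 exec 'MOV A, D'. After: A=0 B=0 C=0 D=0 ZF=0 PC=1
Step 2: PC=1 exec 'ADD A, 2'. After: A=2 B=0 C=0 D=0 ZF=0 PC=2
Step 3: PC=2 exec 'ADD C, B'. After: A=2 B=0 C=0 D=0 ZF=1 PC=3
Step 4: PC=3 exec 'MOV A, 3'. After: A=3 B=0 C=0 D=0 ZF=1 PC=4
Step 5: PC=4 exec 'SUB C, D'. After: A=3 B=0 C=0 D=0 ZF=1 PC=5
Step 6: PC=5 exec 'MUL A, 8'. After: A=24 B=0 C=0 D=0 ZF=0 PC=6
Step 7: PC=6 exec 'JMP 0'. After: A=24 B=0 C=0 D=0 ZF=0 PC=0
Step 8: PC=0 exec 'MOV A, D'. After: A=0 B=0 C=0 D=0 ZF=0 PC=1
State after step 8 equals state after step 1: the program is in a cycle of length 7 and will never halt.

Answer: no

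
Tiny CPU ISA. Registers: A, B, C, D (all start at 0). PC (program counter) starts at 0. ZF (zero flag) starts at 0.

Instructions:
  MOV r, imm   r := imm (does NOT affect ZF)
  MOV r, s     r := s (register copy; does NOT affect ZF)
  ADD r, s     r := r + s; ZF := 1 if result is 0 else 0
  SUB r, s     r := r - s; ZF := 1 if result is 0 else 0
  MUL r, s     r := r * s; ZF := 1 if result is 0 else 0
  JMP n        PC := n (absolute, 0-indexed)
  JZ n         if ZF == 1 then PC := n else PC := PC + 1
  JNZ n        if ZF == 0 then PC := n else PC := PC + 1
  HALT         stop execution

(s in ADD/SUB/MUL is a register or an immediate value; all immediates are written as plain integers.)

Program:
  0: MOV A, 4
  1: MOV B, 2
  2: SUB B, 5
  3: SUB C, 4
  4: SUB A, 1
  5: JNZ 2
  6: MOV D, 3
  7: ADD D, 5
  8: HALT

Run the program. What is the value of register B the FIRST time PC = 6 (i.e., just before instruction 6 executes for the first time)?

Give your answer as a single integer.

Step 1: PC=0 exec 'MOV A, 4'. After: A=4 B=0 C=0 D=0 ZF=0 PC=1
Step 2: PC=1 exec 'MOV B, 2'. After: A=4 B=2 C=0 D=0 ZF=0 PC=2
Step 3: PC=2 exec 'SUB B, 5'. After: A=4 B=-3 C=0 D=0 ZF=0 PC=3
Step 4: PC=3 exec 'SUB C, 4'. After: A=4 B=-3 C=-4 D=0 ZF=0 PC=4
Step 5: PC=4 exec 'SUB A, 1'. After: A=3 B=-3 C=-4 D=0 ZF=0 PC=5
Step 6: PC=5 exec 'JNZ 2'. After: A=3 B=-3 C=-4 D=0 ZF=0 PC=2
Step 7: PC=2 exec 'SUB B, 5'. After: A=3 B=-8 C=-4 D=0 ZF=0 PC=3
Step 8: PC=3 exec 'SUB C, 4'. After: A=3 B=-8 C=-8 D=0 ZF=0 PC=4
Step 9: PC=4 exec 'SUB A, 1'. After: A=2 B=-8 C=-8 D=0 ZF=0 PC=5
Step 10: PC=5 exec 'JNZ 2'. After: A=2 B=-8 C=-8 D=0 ZF=0 PC=2
Step 11: PC=2 exec 'SUB B, 5'. After: A=2 B=-13 C=-8 D=0 ZF=0 PC=3
Step 12: PC=3 exec 'SUB C, 4'. After: A=2 B=-13 C=-12 D=0 ZF=0 PC=4
Step 13: PC=4 exec 'SUB A, 1'. After: A=1 B=-13 C=-12 D=0 ZF=0 PC=5
Step 14: PC=5 exec 'JNZ 2'. After: A=1 B=-13 C=-12 D=0 ZF=0 PC=2
Step 15: PC=2 exec 'SUB B, 5'. After: A=1 B=-18 C=-12 D=0 ZF=0 PC=3
Step 16: PC=3 exec 'SUB C, 4'. After: A=1 B=-18 C=-16 D=0 ZF=0 PC=4
Step 17: PC=4 exec 'SUB A, 1'. After: A=0 B=-18 C=-16 D=0 ZF=1 PC=5
Step 18: PC=5 exec 'JNZ 2'. After: A=0 B=-18 C=-16 D=0 ZF=1 PC=6
First time PC=6: B=-18

-18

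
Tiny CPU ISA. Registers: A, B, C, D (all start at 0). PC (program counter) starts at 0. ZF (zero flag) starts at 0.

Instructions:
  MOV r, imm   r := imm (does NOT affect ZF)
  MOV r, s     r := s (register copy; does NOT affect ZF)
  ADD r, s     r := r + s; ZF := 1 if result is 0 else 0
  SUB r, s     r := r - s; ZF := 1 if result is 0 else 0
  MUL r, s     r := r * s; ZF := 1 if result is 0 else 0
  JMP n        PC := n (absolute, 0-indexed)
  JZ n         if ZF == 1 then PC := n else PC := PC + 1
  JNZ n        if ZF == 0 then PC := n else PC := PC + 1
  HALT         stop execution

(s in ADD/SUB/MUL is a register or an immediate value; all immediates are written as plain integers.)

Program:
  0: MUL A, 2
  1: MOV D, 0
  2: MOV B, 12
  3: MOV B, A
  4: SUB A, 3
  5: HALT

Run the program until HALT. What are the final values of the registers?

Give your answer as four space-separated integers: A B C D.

Step 1: PC=0 exec 'MUL A, 2'. After: A=0 B=0 C=0 D=0 ZF=1 PC=1
Step 2: PC=1 exec 'MOV D, 0'. After: A=0 B=0 C=0 D=0 ZF=1 PC=2
Step 3: PC=2 exec 'MOV B, 12'. After: A=0 B=12 C=0 D=0 ZF=1 PC=3
Step 4: PC=3 exec 'MOV B, A'. After: A=0 B=0 C=0 D=0 ZF=1 PC=4
Step 5: PC=4 exec 'SUB A, 3'. After: A=-3 B=0 C=0 D=0 ZF=0 PC=5
Step 6: PC=5 exec 'HALT'. After: A=-3 B=0 C=0 D=0 ZF=0 PC=5 HALTED

Answer: -3 0 0 0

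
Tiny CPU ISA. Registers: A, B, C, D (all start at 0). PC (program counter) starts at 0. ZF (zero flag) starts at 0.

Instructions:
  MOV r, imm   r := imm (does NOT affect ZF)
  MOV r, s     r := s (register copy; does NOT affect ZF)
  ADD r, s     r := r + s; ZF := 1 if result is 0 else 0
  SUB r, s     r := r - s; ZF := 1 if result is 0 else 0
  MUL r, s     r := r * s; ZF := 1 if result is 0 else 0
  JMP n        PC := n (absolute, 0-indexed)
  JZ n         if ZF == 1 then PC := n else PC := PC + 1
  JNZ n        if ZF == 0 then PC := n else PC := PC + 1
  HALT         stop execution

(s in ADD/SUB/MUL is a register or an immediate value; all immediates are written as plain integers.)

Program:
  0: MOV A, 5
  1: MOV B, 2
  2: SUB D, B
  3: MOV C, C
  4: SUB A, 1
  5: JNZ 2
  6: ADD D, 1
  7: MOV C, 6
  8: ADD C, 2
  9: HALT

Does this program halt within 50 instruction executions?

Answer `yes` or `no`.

Step 1: PC=0 exec 'MOV A, 5'. After: A=5 B=0 C=0 D=0 ZF=0 PC=1
Step 2: PC=1 exec 'MOV B, 2'. After: A=5 B=2 C=0 D=0 ZF=0 PC=2
Step 3: PC=2 exec 'SUB D, B'. After: A=5 B=2 C=0 D=-2 ZF=0 PC=3
Step 4: PC=3 exec 'MOV C, C'. After: A=5 B=2 C=0 D=-2 ZF=0 PC=4
Step 5: PC=4 exec 'SUB A, 1'. After: A=4 B=2 C=0 D=-2 ZF=0 PC=5
Step 6: PC=5 exec 'JNZ 2'. After: A=4 B=2 C=0 D=-2 ZF=0 PC=2
Step 7: PC=2 exec 'SUB D, B'. After: A=4 B=2 C=0 D=-4 ZF=0 PC=3
Step 8: PC=3 exec 'MOV C, C'. After: A=4 B=2 C=0 D=-4 ZF=0 PC=4
Step 9: PC=4 exec 'SUB A, 1'. After: A=3 B=2 C=0 D=-4 ZF=0 PC=5
Step 10: PC=5 exec 'JNZ 2'. After: A=3 B=2 C=0 D=-4 ZF=0 PC=2
Step 11: PC=2 exec 'SUB D, B'. After: A=3 B=2 C=0 D=-6 ZF=0 PC=3
Step 12: PC=3 exec 'MOV C, C'. After: A=3 B=2 C=0 D=-6 ZF=0 PC=4
Step 13: PC=4 exec 'SUB A, 1'. After: A=2 B=2 C=0 D=-6 ZF=0 PC=5
Step 14: PC=5 exec 'JNZ 2'. After: A=2 B=2 C=0 D=-6 ZF=0 PC=2
Step 15: PC=2 exec 'SUB D, B'. After: A=2 B=2 C=0 D=-8 ZF=0 PC=3
Step 16: PC=3 exec 'MOV C, C'. After: A=2 B=2 C=0 D=-8 ZF=0 PC=4
Step 17: PC=4 exec 'SUB A, 1'. After: A=1 B=2 C=0 D=-8 ZF=0 PC=5
Step 18: PC=5 exec 'JNZ 2'. After: A=1 B=2 C=0 D=-8 ZF=0 PC=2
Step 19: PC=2 exec 'SUB D, B'. After: A=1 B=2 C=0 D=-10 ZF=0 PC=3
Step 20: PC=3 exec 'MOV C, C'. After: A=1 B=2 C=0 D=-10 ZF=0 PC=4
Step 21: PC=4 exec 'SUB A, 1'. After: A=0 B=2 C=0 D=-10 ZF=1 PC=5
Step 22: PC=5 exec 'JNZ 2'. After: A=0 B=2 C=0 D=-10 ZF=1 PC=6
Step 23: PC=6 exec 'ADD D, 1'. After: A=0 B=2 C=0 D=-9 ZF=0 PC=7
Step 24: PC=7 exec 'MOV C, 6'. After: A=0 B=2 C=6 D=-9 ZF=0 PC=8
Step 25: PC=8 exec 'ADD C, 2'. After: A=0 B=2 C=8 D=-9 ZF=0 PC=9
Step 26: PC=9 exec 'HALT'. After: A=0 B=2 C=8 D=-9 ZF=0 PC=9 HALTED

Answer: yes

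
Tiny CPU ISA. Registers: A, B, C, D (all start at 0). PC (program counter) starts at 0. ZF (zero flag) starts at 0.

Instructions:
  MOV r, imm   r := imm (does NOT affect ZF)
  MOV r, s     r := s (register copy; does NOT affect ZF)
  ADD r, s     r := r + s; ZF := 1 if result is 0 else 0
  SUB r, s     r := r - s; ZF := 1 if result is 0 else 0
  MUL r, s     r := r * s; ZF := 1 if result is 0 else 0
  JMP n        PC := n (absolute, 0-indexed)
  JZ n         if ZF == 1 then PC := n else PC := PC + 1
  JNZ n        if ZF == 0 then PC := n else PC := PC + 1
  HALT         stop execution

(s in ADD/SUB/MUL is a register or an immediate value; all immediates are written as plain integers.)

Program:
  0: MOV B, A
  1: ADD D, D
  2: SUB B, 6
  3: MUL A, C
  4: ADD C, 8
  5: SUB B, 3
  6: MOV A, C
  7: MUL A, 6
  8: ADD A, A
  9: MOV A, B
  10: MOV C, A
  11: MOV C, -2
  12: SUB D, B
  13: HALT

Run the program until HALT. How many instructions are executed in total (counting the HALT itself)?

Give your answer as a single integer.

Step 1: PC=0 exec 'MOV B, A'. After: A=0 B=0 C=0 D=0 ZF=0 PC=1
Step 2: PC=1 exec 'ADD D, D'. After: A=0 B=0 C=0 D=0 ZF=1 PC=2
Step 3: PC=2 exec 'SUB B, 6'. After: A=0 B=-6 C=0 D=0 ZF=0 PC=3
Step 4: PC=3 exec 'MUL A, C'. After: A=0 B=-6 C=0 D=0 ZF=1 PC=4
Step 5: PC=4 exec 'ADD C, 8'. After: A=0 B=-6 C=8 D=0 ZF=0 PC=5
Step 6: PC=5 exec 'SUB B, 3'. After: A=0 B=-9 C=8 D=0 ZF=0 PC=6
Step 7: PC=6 exec 'MOV A, C'. After: A=8 B=-9 C=8 D=0 ZF=0 PC=7
Step 8: PC=7 exec 'MUL A, 6'. After: A=48 B=-9 C=8 D=0 ZF=0 PC=8
Step 9: PC=8 exec 'ADD A, A'. After: A=96 B=-9 C=8 D=0 ZF=0 PC=9
Step 10: PC=9 exec 'MOV A, B'. After: A=-9 B=-9 C=8 D=0 ZF=0 PC=10
Step 11: PC=10 exec 'MOV C, A'. After: A=-9 B=-9 C=-9 D=0 ZF=0 PC=11
Step 12: PC=11 exec 'MOV C, -2'. After: A=-9 B=-9 C=-2 D=0 ZF=0 PC=12
Step 13: PC=12 exec 'SUB D, B'. After: A=-9 B=-9 C=-2 D=9 ZF=0 PC=13
Step 14: PC=13 exec 'HALT'. After: A=-9 B=-9 C=-2 D=9 ZF=0 PC=13 HALTED
Total instructions executed: 14

Answer: 14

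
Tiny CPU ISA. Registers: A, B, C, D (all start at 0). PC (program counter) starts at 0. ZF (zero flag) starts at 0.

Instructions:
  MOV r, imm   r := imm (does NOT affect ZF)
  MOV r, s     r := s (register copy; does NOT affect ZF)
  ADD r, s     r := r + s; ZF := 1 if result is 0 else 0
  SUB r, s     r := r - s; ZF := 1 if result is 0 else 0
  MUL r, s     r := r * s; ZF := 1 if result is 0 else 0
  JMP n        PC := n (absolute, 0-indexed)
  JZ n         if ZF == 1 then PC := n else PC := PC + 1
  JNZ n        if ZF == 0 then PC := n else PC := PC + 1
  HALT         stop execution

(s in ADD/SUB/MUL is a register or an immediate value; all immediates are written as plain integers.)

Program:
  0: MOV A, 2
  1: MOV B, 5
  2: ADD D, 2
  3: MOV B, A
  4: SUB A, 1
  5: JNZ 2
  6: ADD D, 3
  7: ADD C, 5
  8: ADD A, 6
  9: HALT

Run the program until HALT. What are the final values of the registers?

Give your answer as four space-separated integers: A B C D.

Step 1: PC=0 exec 'MOV A, 2'. After: A=2 B=0 C=0 D=0 ZF=0 PC=1
Step 2: PC=1 exec 'MOV B, 5'. After: A=2 B=5 C=0 D=0 ZF=0 PC=2
Step 3: PC=2 exec 'ADD D, 2'. After: A=2 B=5 C=0 D=2 ZF=0 PC=3
Step 4: PC=3 exec 'MOV B, A'. After: A=2 B=2 C=0 D=2 ZF=0 PC=4
Step 5: PC=4 exec 'SUB A, 1'. After: A=1 B=2 C=0 D=2 ZF=0 PC=5
Step 6: PC=5 exec 'JNZ 2'. After: A=1 B=2 C=0 D=2 ZF=0 PC=2
Step 7: PC=2 exec 'ADD D, 2'. After: A=1 B=2 C=0 D=4 ZF=0 PC=3
Step 8: PC=3 exec 'MOV B, A'. After: A=1 B=1 C=0 D=4 ZF=0 PC=4
Step 9: PC=4 exec 'SUB A, 1'. After: A=0 B=1 C=0 D=4 ZF=1 PC=5
Step 10: PC=5 exec 'JNZ 2'. After: A=0 B=1 C=0 D=4 ZF=1 PC=6
Step 11: PC=6 exec 'ADD D, 3'. After: A=0 B=1 C=0 D=7 ZF=0 PC=7
Step 12: PC=7 exec 'ADD C, 5'. After: A=0 B=1 C=5 D=7 ZF=0 PC=8
Step 13: PC=8 exec 'ADD A, 6'. After: A=6 B=1 C=5 D=7 ZF=0 PC=9
Step 14: PC=9 exec 'HALT'. After: A=6 B=1 C=5 D=7 ZF=0 PC=9 HALTED

Answer: 6 1 5 7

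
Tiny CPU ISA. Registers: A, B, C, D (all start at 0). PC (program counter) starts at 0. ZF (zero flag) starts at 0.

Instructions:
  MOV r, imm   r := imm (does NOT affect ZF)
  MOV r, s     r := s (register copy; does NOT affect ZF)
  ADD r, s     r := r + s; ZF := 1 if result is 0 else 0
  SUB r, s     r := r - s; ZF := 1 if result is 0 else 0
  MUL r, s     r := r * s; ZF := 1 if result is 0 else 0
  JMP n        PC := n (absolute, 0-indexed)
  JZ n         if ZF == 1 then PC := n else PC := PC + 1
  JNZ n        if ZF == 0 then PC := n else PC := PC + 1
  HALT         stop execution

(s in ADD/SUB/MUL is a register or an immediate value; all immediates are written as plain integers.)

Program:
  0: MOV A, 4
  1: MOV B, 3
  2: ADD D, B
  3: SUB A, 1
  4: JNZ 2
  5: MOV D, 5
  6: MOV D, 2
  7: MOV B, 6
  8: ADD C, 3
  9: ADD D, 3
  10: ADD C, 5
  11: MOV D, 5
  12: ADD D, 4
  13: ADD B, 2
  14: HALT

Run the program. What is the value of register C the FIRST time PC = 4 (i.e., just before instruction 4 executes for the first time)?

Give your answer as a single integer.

Step 1: PC=0 exec 'MOV A, 4'. After: A=4 B=0 C=0 D=0 ZF=0 PC=1
Step 2: PC=1 exec 'MOV B, 3'. After: A=4 B=3 C=0 D=0 ZF=0 PC=2
Step 3: PC=2 exec 'ADD D, B'. After: A=4 B=3 C=0 D=3 ZF=0 PC=3
Step 4: PC=3 exec 'SUB A, 1'. After: A=3 B=3 C=0 D=3 ZF=0 PC=4
First time PC=4: C=0

0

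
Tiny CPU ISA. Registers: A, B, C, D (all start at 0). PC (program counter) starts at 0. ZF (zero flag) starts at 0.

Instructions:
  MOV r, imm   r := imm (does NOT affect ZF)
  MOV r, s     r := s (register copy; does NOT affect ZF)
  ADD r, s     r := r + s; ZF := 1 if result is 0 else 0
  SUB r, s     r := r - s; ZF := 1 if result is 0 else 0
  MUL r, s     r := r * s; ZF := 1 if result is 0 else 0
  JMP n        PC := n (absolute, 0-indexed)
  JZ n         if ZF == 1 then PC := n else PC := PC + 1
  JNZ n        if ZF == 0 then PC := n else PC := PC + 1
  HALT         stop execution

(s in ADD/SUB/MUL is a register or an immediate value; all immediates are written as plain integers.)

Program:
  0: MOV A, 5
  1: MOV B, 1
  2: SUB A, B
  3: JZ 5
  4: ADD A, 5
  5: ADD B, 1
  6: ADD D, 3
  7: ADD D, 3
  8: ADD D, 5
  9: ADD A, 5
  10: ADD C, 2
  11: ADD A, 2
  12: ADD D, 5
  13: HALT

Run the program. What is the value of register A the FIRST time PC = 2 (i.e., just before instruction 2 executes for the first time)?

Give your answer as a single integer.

Step 1: PC=0 exec 'MOV A, 5'. After: A=5 B=0 C=0 D=0 ZF=0 PC=1
Step 2: PC=1 exec 'MOV B, 1'. After: A=5 B=1 C=0 D=0 ZF=0 PC=2
First time PC=2: A=5

5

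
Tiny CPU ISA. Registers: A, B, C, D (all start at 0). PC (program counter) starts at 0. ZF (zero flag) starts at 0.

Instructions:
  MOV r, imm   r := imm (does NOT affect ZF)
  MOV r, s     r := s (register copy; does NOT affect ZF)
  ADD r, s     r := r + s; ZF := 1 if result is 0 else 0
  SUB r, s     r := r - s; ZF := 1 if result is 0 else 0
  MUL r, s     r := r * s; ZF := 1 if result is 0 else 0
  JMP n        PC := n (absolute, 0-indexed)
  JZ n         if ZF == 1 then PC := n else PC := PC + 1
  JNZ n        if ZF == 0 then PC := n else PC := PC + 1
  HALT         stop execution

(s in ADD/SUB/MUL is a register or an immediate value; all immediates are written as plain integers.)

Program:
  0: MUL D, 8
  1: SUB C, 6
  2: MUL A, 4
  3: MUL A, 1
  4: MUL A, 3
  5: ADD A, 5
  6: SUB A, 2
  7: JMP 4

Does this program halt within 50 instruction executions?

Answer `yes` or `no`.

Answer: no

Derivation:
Step 1: PC=0 exec 'MUL D, 8'. After: A=0 B=0 C=0 D=0 ZF=1 PC=1
Step 2: PC=1 exec 'SUB C, 6'. After: A=0 B=0 C=-6 D=0 ZF=0 PC=2
Step 3: PC=2 exec 'MUL A, 4'. After: A=0 B=0 C=-6 D=0 ZF=1 PC=3
Step 4: PC=3 exec 'MUL A, 1'. After: A=0 B=0 C=-6 D=0 ZF=1 PC=4
Step 5: PC=4 exec 'MUL A, 3'. After: A=0 B=0 C=-6 D=0 ZF=1 PC=5
Step 6: PC=5 exec 'ADD A, 5'. After: A=5 B=0 C=-6 D=0 ZF=0 PC=6
Step 7: PC=6 exec 'SUB A, 2'. After: A=3 B=0 C=-6 D=0 ZF=0 PC=7
Step 8: PC=7 exec 'JMP 4'. After: A=3 B=0 C=-6 D=0 ZF=0 PC=4
Step 9: PC=4 exec 'MUL A, 3'. After: A=9 B=0 C=-6 D=0 ZF=0 PC=5
Step 10: PC=5 exec 'ADD A, 5'. After: A=14 B=0 C=-6 D=0 ZF=0 PC=6
Step 11: PC=6 exec 'SUB A, 2'. After: A=12 B=0 C=-6 D=0 ZF=0 PC=7
Step 12: PC=7 exec 'JMP 4'. After: A=12 B=0 C=-6 D=0 ZF=0 PC=4
Step 13: PC=4 exec 'MUL A, 3'. After: A=36 B=0 C=-6 D=0 ZF=0 PC=5
Step 14: PC=5 exec 'ADD A, 5'. After: A=41 B=0 C=-6 D=0 ZF=0 PC=6
Step 15: PC=6 exec 'SUB A, 2'. After: A=39 B=0 C=-6 D=0 ZF=0 PC=7
After 50 steps: not halted. PC revisits the same instructions with no path to HALT; will never halt.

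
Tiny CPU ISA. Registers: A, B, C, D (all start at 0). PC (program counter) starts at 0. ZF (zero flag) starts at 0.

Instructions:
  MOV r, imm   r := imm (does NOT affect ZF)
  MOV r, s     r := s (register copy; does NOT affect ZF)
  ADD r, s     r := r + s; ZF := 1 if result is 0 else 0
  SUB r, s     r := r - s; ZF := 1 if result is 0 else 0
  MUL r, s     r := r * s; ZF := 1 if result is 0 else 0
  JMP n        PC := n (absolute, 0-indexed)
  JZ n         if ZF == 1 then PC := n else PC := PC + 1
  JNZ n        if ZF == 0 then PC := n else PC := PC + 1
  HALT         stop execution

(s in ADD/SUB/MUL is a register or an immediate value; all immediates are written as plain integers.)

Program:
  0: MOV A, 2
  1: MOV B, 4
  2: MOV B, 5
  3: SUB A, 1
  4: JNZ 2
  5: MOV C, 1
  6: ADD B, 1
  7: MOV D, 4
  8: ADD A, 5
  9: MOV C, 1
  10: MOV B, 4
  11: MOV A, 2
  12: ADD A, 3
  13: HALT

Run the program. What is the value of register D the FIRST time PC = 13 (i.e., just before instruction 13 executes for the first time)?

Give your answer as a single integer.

Step 1: PC=0 exec 'MOV A, 2'. After: A=2 B=0 C=0 D=0 ZF=0 PC=1
Step 2: PC=1 exec 'MOV B, 4'. After: A=2 B=4 C=0 D=0 ZF=0 PC=2
Step 3: PC=2 exec 'MOV B, 5'. After: A=2 B=5 C=0 D=0 ZF=0 PC=3
Step 4: PC=3 exec 'SUB A, 1'. After: A=1 B=5 C=0 D=0 ZF=0 PC=4
Step 5: PC=4 exec 'JNZ 2'. After: A=1 B=5 C=0 D=0 ZF=0 PC=2
Step 6: PC=2 exec 'MOV B, 5'. After: A=1 B=5 C=0 D=0 ZF=0 PC=3
Step 7: PC=3 exec 'SUB A, 1'. After: A=0 B=5 C=0 D=0 ZF=1 PC=4
Step 8: PC=4 exec 'JNZ 2'. After: A=0 B=5 C=0 D=0 ZF=1 PC=5
Step 9: PC=5 exec 'MOV C, 1'. After: A=0 B=5 C=1 D=0 ZF=1 PC=6
Step 10: PC=6 exec 'ADD B, 1'. After: A=0 B=6 C=1 D=0 ZF=0 PC=7
Step 11: PC=7 exec 'MOV D, 4'. After: A=0 B=6 C=1 D=4 ZF=0 PC=8
Step 12: PC=8 exec 'ADD A, 5'. After: A=5 B=6 C=1 D=4 ZF=0 PC=9
Step 13: PC=9 exec 'MOV C, 1'. After: A=5 B=6 C=1 D=4 ZF=0 PC=10
Step 14: PC=10 exec 'MOV B, 4'. After: A=5 B=4 C=1 D=4 ZF=0 PC=11
Step 15: PC=11 exec 'MOV A, 2'. After: A=2 B=4 C=1 D=4 ZF=0 PC=12
Step 16: PC=12 exec 'ADD A, 3'. After: A=5 B=4 C=1 D=4 ZF=0 PC=13
First time PC=13: D=4

4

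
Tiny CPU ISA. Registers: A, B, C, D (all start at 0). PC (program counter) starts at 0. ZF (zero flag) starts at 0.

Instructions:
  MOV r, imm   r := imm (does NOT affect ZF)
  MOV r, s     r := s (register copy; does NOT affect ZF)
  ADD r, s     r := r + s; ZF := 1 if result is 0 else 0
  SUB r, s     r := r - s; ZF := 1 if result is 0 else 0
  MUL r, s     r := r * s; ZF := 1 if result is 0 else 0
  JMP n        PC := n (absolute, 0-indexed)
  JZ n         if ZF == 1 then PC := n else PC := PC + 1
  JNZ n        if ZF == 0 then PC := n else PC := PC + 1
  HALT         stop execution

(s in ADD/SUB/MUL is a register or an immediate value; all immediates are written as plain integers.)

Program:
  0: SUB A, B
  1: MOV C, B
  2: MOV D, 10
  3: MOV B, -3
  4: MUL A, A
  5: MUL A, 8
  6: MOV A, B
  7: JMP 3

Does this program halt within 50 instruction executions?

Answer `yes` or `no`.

Answer: no

Derivation:
Step 1: PC=0 exec 'SUB A, B'. After: A=0 B=0 C=0 D=0 ZF=1 PC=1
Step 2: PC=1 exec 'MOV C, B'. After: A=0 B=0 C=0 D=0 ZF=1 PC=2
Step 3: PC=2 exec 'MOV D, 10'. After: A=0 B=0 C=0 D=10 ZF=1 PC=3
Step 4: PC=3 exec 'MOV B, -3'. After: A=0 B=-3 C=0 D=10 ZF=1 PC=4
Step 5: PC=4 exec 'MUL A, A'. After: A=0 B=-3 C=0 D=10 ZF=1 PC=5
Step 6: PC=5 exec 'MUL A, 8'. After: A=0 B=-3 C=0 D=10 ZF=1 PC=6
Step 7: PC=6 exec 'MOV A, B'. After: A=-3 B=-3 C=0 D=10 ZF=1 PC=7
Step 8: PC=7 exec 'JMP 3'. After: A=-3 B=-3 C=0 D=10 ZF=1 PC=3
Step 9: PC=3 exec 'MOV B, -3'. After: A=-3 B=-3 C=0 D=10 ZF=1 PC=4
Step 10: PC=4 exec 'MUL A, A'. After: A=9 B=-3 C=0 D=10 ZF=0 PC=5
Step 11: PC=5 exec 'MUL A, 8'. After: A=72 B=-3 C=0 D=10 ZF=0 PC=6
Step 12: PC=6 exec 'MOV A, B'. After: A=-3 B=-3 C=0 D=10 ZF=0 PC=7
Step 13: PC=7 exec 'JMP 3'. After: A=-3 B=-3 C=0 D=10 ZF=0 PC=3
Step 14: PC=3 exec 'MOV B, -3'. After: A=-3 B=-3 C=0 D=10 ZF=0 PC=4
Step 15: PC=4 exec 'MUL A, A'. After: A=9 B=-3 C=0 D=10 ZF=0 PC=5
State after step 15 equals state after step 10: the program is in a cycle of length 5 and will never halt.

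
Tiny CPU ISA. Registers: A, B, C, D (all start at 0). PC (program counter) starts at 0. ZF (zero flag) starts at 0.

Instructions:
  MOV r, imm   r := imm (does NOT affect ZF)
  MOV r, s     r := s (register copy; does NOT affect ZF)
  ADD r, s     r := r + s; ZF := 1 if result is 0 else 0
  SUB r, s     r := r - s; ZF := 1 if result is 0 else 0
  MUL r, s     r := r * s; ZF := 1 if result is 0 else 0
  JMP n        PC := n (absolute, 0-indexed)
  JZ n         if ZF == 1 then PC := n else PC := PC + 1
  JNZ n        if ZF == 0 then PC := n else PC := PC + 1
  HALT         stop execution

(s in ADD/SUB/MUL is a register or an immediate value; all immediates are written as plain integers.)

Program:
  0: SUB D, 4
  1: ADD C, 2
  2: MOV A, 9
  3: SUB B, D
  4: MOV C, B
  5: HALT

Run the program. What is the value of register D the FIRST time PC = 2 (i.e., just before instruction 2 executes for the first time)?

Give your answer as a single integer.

Step 1: PC=0 exec 'SUB D, 4'. After: A=0 B=0 C=0 D=-4 ZF=0 PC=1
Step 2: PC=1 exec 'ADD C, 2'. After: A=0 B=0 C=2 D=-4 ZF=0 PC=2
First time PC=2: D=-4

-4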